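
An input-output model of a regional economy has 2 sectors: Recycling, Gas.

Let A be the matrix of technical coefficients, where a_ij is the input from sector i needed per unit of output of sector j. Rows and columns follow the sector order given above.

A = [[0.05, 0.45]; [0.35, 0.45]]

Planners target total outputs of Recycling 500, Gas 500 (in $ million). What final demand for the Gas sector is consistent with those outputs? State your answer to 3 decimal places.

d_G = 100.000

I − A =
  [   0.95    -0.45]
  [  -0.35     0.55]
d = (I − A) x:
  d_R = (+0.95)·500 + (-0.45)·500 = 250.000
  d_G = (-0.35)·500 + (+0.55)·500 = 100.000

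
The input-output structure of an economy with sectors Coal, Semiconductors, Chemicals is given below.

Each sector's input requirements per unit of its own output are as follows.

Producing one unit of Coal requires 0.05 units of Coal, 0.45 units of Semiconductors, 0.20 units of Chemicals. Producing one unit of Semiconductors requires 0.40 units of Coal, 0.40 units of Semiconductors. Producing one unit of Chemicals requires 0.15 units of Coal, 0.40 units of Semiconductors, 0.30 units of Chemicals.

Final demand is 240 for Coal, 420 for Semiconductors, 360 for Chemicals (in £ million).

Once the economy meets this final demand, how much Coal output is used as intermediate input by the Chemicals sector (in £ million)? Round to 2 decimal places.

z_13 = 136.41

I − A =
  [   0.95    -0.40    -0.15]
  [  -0.45     0.60    -0.40]
  [  -0.20     0.00     0.70]
Cofactors of I−A, C_ij = (−1)^(i+j)·(minor ij) (rows/columns in the sector order above):
  C_11 = (0.60)(0.70) − (-0.40)(0.00) = 0.4200
  C_12 = −[(-0.45)(0.70) − (-0.40)(-0.20)] = 0.3950
  C_13 = (-0.45)(0.00) − (0.60)(-0.20) = 0.1200
  C_21 = −[(-0.40)(0.70) − (-0.15)(0.00)] = 0.2800
  C_22 = (0.95)(0.70) − (-0.15)(-0.20) = 0.6350
  C_23 = −[(0.95)(0.00) − (-0.40)(-0.20)] = 0.0800
  C_31 = (-0.40)(-0.40) − (-0.15)(0.60) = 0.2500
  C_32 = −[(0.95)(-0.40) − (-0.15)(-0.45)] = 0.4475
  C_33 = (0.95)(0.60) − (-0.40)(-0.45) = 0.3900
det(I−A) = Σ_j (I−A)_1j·C_1j = (0.95)(0.4200) + (-0.40)(0.3950) + (-0.15)(0.1200) = 0.2230
adj(I−A) = Cᵀ =
  [ 0.4200   0.2800   0.2500]
  [ 0.3950   0.6350   0.4475]
  [ 0.1200   0.0800   0.3900]
(I − A)⁻¹ = adj(I−A) / det(I−A) ≈
  [   1.8834     1.2556     1.1211]
  [   1.7713     2.8475     2.0067]
  [   0.5381     0.3587     1.7489]
First solve x = (I − A)⁻¹ d = adj(I−A)·d / det(I−A); in particular x_3 = (0.1200·240 + 0.0800·420 + 0.3900·360) / 0.2230 = 202.80 / 0.2230 ≈ 909.4170.
Intermediate flow from 1 to 3: z_13 = a_13 · x_3 = 0.15 × 202.80 / 0.2230 = 30.42 / 0.2230 ≈ 136.41.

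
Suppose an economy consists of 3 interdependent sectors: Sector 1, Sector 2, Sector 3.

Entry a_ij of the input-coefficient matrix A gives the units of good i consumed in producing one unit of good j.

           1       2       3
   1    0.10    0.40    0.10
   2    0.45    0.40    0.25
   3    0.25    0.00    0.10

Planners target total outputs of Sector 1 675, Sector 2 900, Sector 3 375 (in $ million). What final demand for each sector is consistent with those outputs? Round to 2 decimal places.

I − A =
  [   0.90    -0.40    -0.10]
  [  -0.45     0.60    -0.25]
  [  -0.25     0.00     0.90]
d = (I − A) x:
  d_1 = (+0.90)·675 + (-0.40)·900 + (-0.10)·375 = 210.00
  d_2 = (-0.45)·675 + (+0.60)·900 + (-0.25)·375 = 142.50
  d_3 = (-0.25)·675 + (+0.00)·900 + (+0.90)·375 = 168.75

d_1 = 210.00, d_2 = 142.50, d_3 = 168.75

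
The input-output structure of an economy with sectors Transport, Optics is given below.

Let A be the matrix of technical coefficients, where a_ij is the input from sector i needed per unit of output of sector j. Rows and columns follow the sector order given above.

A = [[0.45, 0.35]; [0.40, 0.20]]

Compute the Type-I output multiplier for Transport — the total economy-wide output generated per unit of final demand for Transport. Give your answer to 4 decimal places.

m_1 = 4.0000

I − A =
  [   0.55    -0.35]
  [  -0.40     0.80]
det(I−A) = (0.55)(0.80) − (-0.35)(-0.40) = 0.3000
adj(I−A) = [[0.80, 0.35], [0.40, 0.55]]
(I − A)⁻¹ = adj(I−A) / det(I−A) ≈
  [   2.66667     1.16667]
  [   1.33333     1.83333]
The output multiplier for sector j is the column-j sum of the Leontief inverse (I − A)⁻¹ = adj(I−A) / det(I−A).
Column 1 of adj(I−A): (0.80, 0.40); det(I−A) = 0.3000.
m_1 = (0.80 + 0.40) / 0.3000 = 1.20 / 0.3000 = 4.0000.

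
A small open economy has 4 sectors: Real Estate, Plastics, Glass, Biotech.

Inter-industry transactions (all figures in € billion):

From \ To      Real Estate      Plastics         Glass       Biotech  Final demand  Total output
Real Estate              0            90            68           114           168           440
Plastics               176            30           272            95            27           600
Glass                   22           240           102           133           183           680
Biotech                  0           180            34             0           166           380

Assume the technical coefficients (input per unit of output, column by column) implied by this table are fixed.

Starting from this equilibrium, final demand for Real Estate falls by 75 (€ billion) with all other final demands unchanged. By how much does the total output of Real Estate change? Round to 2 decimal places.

Δx_R = -95.85

Technical coefficients a_ij = z_ij / X_j:
  a_RR = 0/440 = 0.00, a_PR = 176/440 = 0.40, a_GR = 22/440 = 0.05, a_BR = 0/440 = 0.00
  a_RP = 90/600 = 0.15, a_PP = 30/600 = 0.05, a_GP = 240/600 = 0.40, a_BP = 180/600 = 0.30
  a_RG = 68/680 = 0.10, a_PG = 272/680 = 0.40, a_GG = 102/680 = 0.15, a_BG = 34/680 = 0.05
  a_RB = 114/380 = 0.30, a_PB = 95/380 = 0.25, a_GB = 133/380 = 0.35, a_BB = 0/380 = 0.00
I − A =
  [   1.00    -0.15    -0.10    -0.30]
  [  -0.40     0.95    -0.40    -0.25]
  [  -0.05    -0.40     0.85    -0.35]
  [   0.00    -0.30    -0.05     1.00]
Compute the cofactors C_ij = (−1)^(i+j)·(3×3 minor ij) of I−A; the adjugate is their transpose:
adj(I−A) = Cᵀ =
  [ 0.520125   0.257875   0.199625   0.290375]
  [ 0.353625   0.826750   0.458500   0.473250]
  [ 0.245750   0.517000   0.779000   0.475625]
  [ 0.118375   0.273875   0.176500   0.572750]
det(I−A) = Σ_j (I−A)_1j·C_1j = (1.00)(0.520125) + (-0.15)(0.353625) + (-0.10)(0.245750) + (-0.30)(0.118375) = 0.40699375
(I − A)⁻¹ = adj(I−A) / det(I−A) ≈
  [   1.2780     0.6336     0.4905     0.7135]
  [   0.8689     2.0314     1.1266     1.1628]
  [   0.6038     1.2703     1.9140     1.1686]
  [   0.2909     0.6729     0.4337     1.4073]
Δx = (I − A)⁻¹ Δd with Δd having -75 in the Real Estate component and 0 elsewhere.
So Δx_R = L_RR · (-75), where L_RR = adj(I−A)_RR / det(I−A) = 0.520125 / 0.40699375.
Δx_R = 0.520125 × (-75) / 0.40699375 = -39.009375 / 0.40699375 ≈ -95.85.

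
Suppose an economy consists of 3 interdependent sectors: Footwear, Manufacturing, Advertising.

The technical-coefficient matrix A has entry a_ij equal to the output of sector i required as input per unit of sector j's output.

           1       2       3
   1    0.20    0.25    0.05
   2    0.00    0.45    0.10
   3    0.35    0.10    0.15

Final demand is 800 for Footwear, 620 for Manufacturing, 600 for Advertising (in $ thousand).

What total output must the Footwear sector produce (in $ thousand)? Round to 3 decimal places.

x_1 = 1531.392

I − A =
  [   0.80    -0.25    -0.05]
  [   0.00     0.55    -0.10]
  [  -0.35    -0.10     0.85]
Cofactors of I−A, C_ij = (−1)^(i+j)·(minor ij) (rows/columns in the sector order above):
  C_11 = (0.55)(0.85) − (-0.10)(-0.10) = 0.4575
  C_12 = −[(0.00)(0.85) − (-0.10)(-0.35)] = 0.0350
  C_13 = (0.00)(-0.10) − (0.55)(-0.35) = 0.1925
  C_21 = −[(-0.25)(0.85) − (-0.05)(-0.10)] = 0.2175
  C_22 = (0.80)(0.85) − (-0.05)(-0.35) = 0.6625
  C_23 = −[(0.80)(-0.10) − (-0.25)(-0.35)] = 0.1675
  C_31 = (-0.25)(-0.10) − (-0.05)(0.55) = 0.0525
  C_32 = −[(0.80)(-0.10) − (-0.05)(0.00)] = 0.0800
  C_33 = (0.80)(0.55) − (-0.25)(0.00) = 0.4400
det(I−A) = Σ_j (I−A)_1j·C_1j = (0.80)(0.4575) + (-0.25)(0.0350) + (-0.05)(0.1925) = 0.347625
adj(I−A) = Cᵀ =
  [ 0.4575   0.2175   0.0525]
  [ 0.0350   0.6625   0.0800]
  [ 0.1925   0.1675   0.4400]
(I − A)⁻¹ = adj(I−A) / det(I−A) ≈
  [   1.3161     0.6257     0.1510]
  [   0.1007     1.9058     0.2301]
  [   0.5538     0.4818     1.2657]
x = (I − A)⁻¹ d = adj(I−A)·d / det(I−A), with det(I−A) = 0.347625:
  x_1 = (0.4575·800 + 0.2175·620 + 0.0525·600) / 0.347625 = 532.35 / 0.347625 ≈ 1531.392
  x_2 = (0.0350·800 + 0.6625·620 + 0.0800·600) / 0.347625 = 486.75 / 0.347625 ≈ 1400.216
  x_3 = (0.1925·800 + 0.1675·620 + 0.4400·600) / 0.347625 = 521.85 / 0.347625 ≈ 1501.187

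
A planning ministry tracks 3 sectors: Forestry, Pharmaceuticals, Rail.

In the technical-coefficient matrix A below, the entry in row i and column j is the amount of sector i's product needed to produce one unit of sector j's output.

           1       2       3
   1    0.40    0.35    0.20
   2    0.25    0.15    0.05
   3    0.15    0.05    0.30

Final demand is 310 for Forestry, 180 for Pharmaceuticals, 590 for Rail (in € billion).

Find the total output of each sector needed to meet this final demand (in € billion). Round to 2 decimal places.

x_1 = 1290.47, x_2 = 659.93, x_3 = 1166.52

I − A =
  [   0.60    -0.35    -0.20]
  [  -0.25     0.85    -0.05]
  [  -0.15    -0.05     0.70]
Cofactors of I−A, C_ij = (−1)^(i+j)·(minor ij) (rows/columns in the sector order above):
  C_11 = (0.85)(0.70) − (-0.05)(-0.05) = 0.5925
  C_12 = −[(-0.25)(0.70) − (-0.05)(-0.15)] = 0.1825
  C_13 = (-0.25)(-0.05) − (0.85)(-0.15) = 0.1400
  C_21 = −[(-0.35)(0.70) − (-0.20)(-0.05)] = 0.2550
  C_22 = (0.60)(0.70) − (-0.20)(-0.15) = 0.3900
  C_23 = −[(0.60)(-0.05) − (-0.35)(-0.15)] = 0.0825
  C_31 = (-0.35)(-0.05) − (-0.20)(0.85) = 0.1875
  C_32 = −[(0.60)(-0.05) − (-0.20)(-0.25)] = 0.0800
  C_33 = (0.60)(0.85) − (-0.35)(-0.25) = 0.4225
det(I−A) = Σ_j (I−A)_1j·C_1j = (0.60)(0.5925) + (-0.35)(0.1825) + (-0.20)(0.1400) = 0.263625
adj(I−A) = Cᵀ =
  [ 0.5925   0.2550   0.1875]
  [ 0.1825   0.3900   0.0800]
  [ 0.1400   0.0825   0.4225]
(I − A)⁻¹ = adj(I−A) / det(I−A) ≈
  [   2.2475     0.9673     0.7112]
  [   0.6923     1.4794     0.3035]
  [   0.5311     0.3129     1.6027]
x = (I − A)⁻¹ d = adj(I−A)·d / det(I−A), with det(I−A) = 0.263625:
  x_1 = (0.5925·310 + 0.2550·180 + 0.1875·590) / 0.263625 = 340.20 / 0.263625 ≈ 1290.47
  x_2 = (0.1825·310 + 0.3900·180 + 0.0800·590) / 0.263625 = 173.975 / 0.263625 ≈ 659.93
  x_3 = (0.1400·310 + 0.0825·180 + 0.4225·590) / 0.263625 = 307.525 / 0.263625 ≈ 1166.52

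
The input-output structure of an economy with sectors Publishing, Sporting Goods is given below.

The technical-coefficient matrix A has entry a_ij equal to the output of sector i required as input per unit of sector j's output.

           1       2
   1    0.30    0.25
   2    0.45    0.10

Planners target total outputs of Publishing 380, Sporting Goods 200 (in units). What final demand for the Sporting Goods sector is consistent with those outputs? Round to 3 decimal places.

I − A =
  [   0.70    -0.25]
  [  -0.45     0.90]
d = (I − A) x:
  d_1 = (+0.70)·380 + (-0.25)·200 = 216.000
  d_2 = (-0.45)·380 + (+0.90)·200 = 9.000

d_2 = 9.000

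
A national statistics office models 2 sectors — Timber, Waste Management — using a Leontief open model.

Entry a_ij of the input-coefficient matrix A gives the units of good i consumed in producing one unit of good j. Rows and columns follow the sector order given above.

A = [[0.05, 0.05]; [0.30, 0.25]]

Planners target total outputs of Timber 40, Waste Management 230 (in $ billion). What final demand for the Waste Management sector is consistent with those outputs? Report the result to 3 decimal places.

d_W = 160.500

I − A =
  [   0.95    -0.05]
  [  -0.30     0.75]
d = (I − A) x:
  d_T = (+0.95)·40 + (-0.05)·230 = 26.500
  d_W = (-0.30)·40 + (+0.75)·230 = 160.500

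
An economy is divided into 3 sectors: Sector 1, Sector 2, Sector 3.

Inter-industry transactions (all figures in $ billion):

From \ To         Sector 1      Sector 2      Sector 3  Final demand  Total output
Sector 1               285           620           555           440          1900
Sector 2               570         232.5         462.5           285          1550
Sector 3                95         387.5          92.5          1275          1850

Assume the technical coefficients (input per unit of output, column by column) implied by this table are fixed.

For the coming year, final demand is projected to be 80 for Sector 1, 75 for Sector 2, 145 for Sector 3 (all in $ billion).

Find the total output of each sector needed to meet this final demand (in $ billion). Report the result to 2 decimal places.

Technical coefficients a_ij = z_ij / X_j:
  a_11 = 285/1900 = 0.15, a_21 = 570/1900 = 0.30, a_31 = 95/1900 = 0.05
  a_12 = 620/1550 = 0.40, a_22 = 232.5/1550 = 0.15, a_32 = 387.5/1550 = 0.25
  a_13 = 555/1850 = 0.30, a_23 = 462.5/1850 = 0.25, a_33 = 92.5/1850 = 0.05
I − A =
  [   0.85    -0.40    -0.30]
  [  -0.30     0.85    -0.25]
  [  -0.05    -0.25     0.95]
Cofactors of I−A, C_ij = (−1)^(i+j)·(minor ij) (rows/columns in the sector order above):
  C_11 = (0.85)(0.95) − (-0.25)(-0.25) = 0.7450
  C_12 = −[(-0.30)(0.95) − (-0.25)(-0.05)] = 0.2975
  C_13 = (-0.30)(-0.25) − (0.85)(-0.05) = 0.1175
  C_21 = −[(-0.40)(0.95) − (-0.30)(-0.25)] = 0.4550
  C_22 = (0.85)(0.95) − (-0.30)(-0.05) = 0.7925
  C_23 = −[(0.85)(-0.25) − (-0.40)(-0.05)] = 0.2325
  C_31 = (-0.40)(-0.25) − (-0.30)(0.85) = 0.3550
  C_32 = −[(0.85)(-0.25) − (-0.30)(-0.30)] = 0.3025
  C_33 = (0.85)(0.85) − (-0.40)(-0.30) = 0.6025
det(I−A) = Σ_j (I−A)_1j·C_1j = (0.85)(0.7450) + (-0.40)(0.2975) + (-0.30)(0.1175) = 0.4790
adj(I−A) = Cᵀ =
  [ 0.7450   0.4550   0.3550]
  [ 0.2975   0.7925   0.3025]
  [ 0.1175   0.2325   0.6025]
(I − A)⁻¹ = adj(I−A) / det(I−A) ≈
  [   1.5553     0.9499     0.7411]
  [   0.6211     1.6545     0.6315]
  [   0.2453     0.4854     1.2578]
x = (I − A)⁻¹ d = adj(I−A)·d / det(I−A), with det(I−A) = 0.4790:
  x_1 = (0.7450·80 + 0.4550·75 + 0.3550·145) / 0.4790 = 145.20 / 0.4790 ≈ 303.13
  x_2 = (0.2975·80 + 0.7925·75 + 0.3025·145) / 0.4790 = 127.10 / 0.4790 ≈ 265.34
  x_3 = (0.1175·80 + 0.2325·75 + 0.6025·145) / 0.4790 = 114.20 / 0.4790 ≈ 238.41

x_1 = 303.13, x_2 = 265.34, x_3 = 238.41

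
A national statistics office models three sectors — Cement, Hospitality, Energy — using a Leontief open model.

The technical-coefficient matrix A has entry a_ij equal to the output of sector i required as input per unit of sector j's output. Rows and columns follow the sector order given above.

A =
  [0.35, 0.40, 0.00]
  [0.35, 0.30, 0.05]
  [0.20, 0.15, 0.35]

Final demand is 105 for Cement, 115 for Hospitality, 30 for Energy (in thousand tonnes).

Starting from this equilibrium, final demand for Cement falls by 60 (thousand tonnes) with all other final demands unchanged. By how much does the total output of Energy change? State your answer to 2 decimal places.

I − A =
  [   0.65    -0.40     0.00]
  [  -0.35     0.70    -0.05]
  [  -0.20    -0.15     0.65]
Cofactors of I−A, C_ij = (−1)^(i+j)·(minor ij) (rows/columns in the sector order above):
  C_11 = (0.70)(0.65) − (-0.05)(-0.15) = 0.4475
  C_12 = −[(-0.35)(0.65) − (-0.05)(-0.20)] = 0.2375
  C_13 = (-0.35)(-0.15) − (0.70)(-0.20) = 0.1925
  C_21 = −[(-0.40)(0.65) − (0.00)(-0.15)] = 0.2600
  C_22 = (0.65)(0.65) − (0.00)(-0.20) = 0.4225
  C_23 = −[(0.65)(-0.15) − (-0.40)(-0.20)] = 0.1775
  C_31 = (-0.40)(-0.05) − (0.00)(0.70) = 0.0200
  C_32 = −[(0.65)(-0.05) − (0.00)(-0.35)] = 0.0325
  C_33 = (0.65)(0.70) − (-0.40)(-0.35) = 0.3150
det(I−A) = Σ_j (I−A)_1j·C_1j = (0.65)(0.4475) + (-0.40)(0.2375) + (0.00)(0.1925) = 0.195875
adj(I−A) = Cᵀ =
  [ 0.4475   0.2600   0.0200]
  [ 0.2375   0.4225   0.0325]
  [ 0.1925   0.1775   0.3150]
(I − A)⁻¹ = adj(I−A) / det(I−A) ≈
  [   2.2846     1.3274     0.1021]
  [   1.2125     2.1570     0.1659]
  [   0.9828     0.9062     1.6082]
Δx = (I − A)⁻¹ Δd with Δd having -60 in the Cement component and 0 elsewhere.
So Δx_3 = L_31 · (-60), where L_31 = adj(I−A)_31 / det(I−A) = 0.1925 / 0.195875.
Δx_3 = 0.1925 × (-60) / 0.195875 = -11.55 / 0.195875 ≈ -58.97.

Δx_3 = -58.97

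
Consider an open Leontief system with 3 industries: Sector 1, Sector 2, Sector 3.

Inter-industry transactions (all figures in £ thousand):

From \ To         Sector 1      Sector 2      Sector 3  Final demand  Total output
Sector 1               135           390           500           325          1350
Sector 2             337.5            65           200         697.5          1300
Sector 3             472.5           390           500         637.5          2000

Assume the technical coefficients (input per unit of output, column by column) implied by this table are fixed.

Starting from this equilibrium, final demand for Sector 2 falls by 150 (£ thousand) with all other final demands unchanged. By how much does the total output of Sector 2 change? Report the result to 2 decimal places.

Technical coefficients a_ij = z_ij / X_j:
  a_11 = 135/1350 = 0.10, a_21 = 337.5/1350 = 0.25, a_31 = 472.5/1350 = 0.35
  a_12 = 390/1300 = 0.30, a_22 = 65/1300 = 0.05, a_32 = 390/1300 = 0.30
  a_13 = 500/2000 = 0.25, a_23 = 200/2000 = 0.10, a_33 = 500/2000 = 0.25
I − A =
  [   0.90    -0.30    -0.25]
  [  -0.25     0.95    -0.10]
  [  -0.35    -0.30     0.75]
Cofactors of I−A, C_ij = (−1)^(i+j)·(minor ij) (rows/columns in the sector order above):
  C_11 = (0.95)(0.75) − (-0.10)(-0.30) = 0.6825
  C_12 = −[(-0.25)(0.75) − (-0.10)(-0.35)] = 0.2225
  C_13 = (-0.25)(-0.30) − (0.95)(-0.35) = 0.4075
  C_21 = −[(-0.30)(0.75) − (-0.25)(-0.30)] = 0.3000
  C_22 = (0.90)(0.75) − (-0.25)(-0.35) = 0.5875
  C_23 = −[(0.90)(-0.30) − (-0.30)(-0.35)] = 0.3750
  C_31 = (-0.30)(-0.10) − (-0.25)(0.95) = 0.2675
  C_32 = −[(0.90)(-0.10) − (-0.25)(-0.25)] = 0.1525
  C_33 = (0.90)(0.95) − (-0.30)(-0.25) = 0.7800
det(I−A) = Σ_j (I−A)_1j·C_1j = (0.90)(0.6825) + (-0.30)(0.2225) + (-0.25)(0.4075) = 0.445625
adj(I−A) = Cᵀ =
  [ 0.6825   0.3000   0.2675]
  [ 0.2225   0.5875   0.1525]
  [ 0.4075   0.3750   0.7800]
(I − A)⁻¹ = adj(I−A) / det(I−A) ≈
  [   1.5316     0.6732     0.6003]
  [   0.4993     1.3184     0.3422]
  [   0.9144     0.8415     1.7504]
Δx = (I − A)⁻¹ Δd with Δd having -150 in the Sector 2 component and 0 elsewhere.
So Δx_2 = L_22 · (-150), where L_22 = adj(I−A)_22 / det(I−A) = 0.5875 / 0.445625.
Δx_2 = 0.5875 × (-150) / 0.445625 = -88.125 / 0.445625 ≈ -197.76.

Δx_2 = -197.76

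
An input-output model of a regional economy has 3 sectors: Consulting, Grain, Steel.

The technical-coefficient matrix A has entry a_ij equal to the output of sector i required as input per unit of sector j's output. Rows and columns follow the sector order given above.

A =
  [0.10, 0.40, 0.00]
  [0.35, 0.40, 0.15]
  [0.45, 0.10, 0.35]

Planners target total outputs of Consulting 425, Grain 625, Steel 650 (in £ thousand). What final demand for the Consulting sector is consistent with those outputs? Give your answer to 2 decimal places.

d_C = 132.50

I − A =
  [   0.90    -0.40     0.00]
  [  -0.35     0.60    -0.15]
  [  -0.45    -0.10     0.65]
d = (I − A) x:
  d_C = (+0.90)·425 + (-0.40)·625 + (+0.00)·650 = 132.50
  d_G = (-0.35)·425 + (+0.60)·625 + (-0.15)·650 = 128.75
  d_S = (-0.45)·425 + (-0.10)·625 + (+0.65)·650 = 168.75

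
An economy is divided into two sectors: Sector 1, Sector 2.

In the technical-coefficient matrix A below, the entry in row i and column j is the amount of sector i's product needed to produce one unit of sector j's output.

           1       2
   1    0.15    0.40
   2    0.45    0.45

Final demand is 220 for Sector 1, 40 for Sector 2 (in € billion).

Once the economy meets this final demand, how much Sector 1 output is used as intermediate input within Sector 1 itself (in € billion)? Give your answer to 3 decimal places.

I − A =
  [   0.85    -0.40]
  [  -0.45     0.55]
det(I−A) = (0.85)(0.55) − (-0.40)(-0.45) = 0.2875
adj(I−A) = [[0.55, 0.40], [0.45, 0.85]]
(I − A)⁻¹ = adj(I−A) / det(I−A) ≈
  [   1.9130     1.3913]
  [   1.5652     2.9565]
First solve x = (I − A)⁻¹ d = adj(I−A)·d / det(I−A); in particular x_1 = (0.55·220 + 0.40·40) / 0.2875 = 137.00 / 0.2875 ≈ 476.52174.
Intermediate flow from 1 to 1: z_11 = a_11 · x_1 = 0.15 × 137.00 / 0.2875 = 20.55 / 0.2875 ≈ 71.478.

z_11 = 71.478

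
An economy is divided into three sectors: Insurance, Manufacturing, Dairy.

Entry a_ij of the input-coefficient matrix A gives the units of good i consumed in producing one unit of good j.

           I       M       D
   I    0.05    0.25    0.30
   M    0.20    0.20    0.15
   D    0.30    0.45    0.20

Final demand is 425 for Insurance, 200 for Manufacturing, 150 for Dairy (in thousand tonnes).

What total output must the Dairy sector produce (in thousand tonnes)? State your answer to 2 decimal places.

I − A =
  [   0.95    -0.25    -0.30]
  [  -0.20     0.80    -0.15]
  [  -0.30    -0.45     0.80]
Cofactors of I−A, C_ij = (−1)^(i+j)·(minor ij) (rows/columns in the sector order above):
  C_11 = (0.80)(0.80) − (-0.15)(-0.45) = 0.5725
  C_12 = −[(-0.20)(0.80) − (-0.15)(-0.30)] = 0.2050
  C_13 = (-0.20)(-0.45) − (0.80)(-0.30) = 0.3300
  C_21 = −[(-0.25)(0.80) − (-0.30)(-0.45)] = 0.3350
  C_22 = (0.95)(0.80) − (-0.30)(-0.30) = 0.6700
  C_23 = −[(0.95)(-0.45) − (-0.25)(-0.30)] = 0.5025
  C_31 = (-0.25)(-0.15) − (-0.30)(0.80) = 0.2775
  C_32 = −[(0.95)(-0.15) − (-0.30)(-0.20)] = 0.2025
  C_33 = (0.95)(0.80) − (-0.25)(-0.20) = 0.7100
det(I−A) = Σ_j (I−A)_1j·C_1j = (0.95)(0.5725) + (-0.25)(0.2050) + (-0.30)(0.3300) = 0.393625
adj(I−A) = Cᵀ =
  [ 0.5725   0.3350   0.2775]
  [ 0.2050   0.6700   0.2025]
  [ 0.3300   0.5025   0.7100]
(I − A)⁻¹ = adj(I−A) / det(I−A) ≈
  [   1.4544     0.8511     0.7050]
  [   0.5208     1.7021     0.5144]
  [   0.8384     1.2766     1.8037]
x = (I − A)⁻¹ d = adj(I−A)·d / det(I−A), with det(I−A) = 0.393625:
  x_I = (0.5725·425 + 0.3350·200 + 0.2775·150) / 0.393625 = 351.9375 / 0.393625 ≈ 894.09
  x_M = (0.2050·425 + 0.6700·200 + 0.2025·150) / 0.393625 = 251.50 / 0.393625 ≈ 638.93
  x_D = (0.3300·425 + 0.5025·200 + 0.7100·150) / 0.393625 = 347.25 / 0.393625 ≈ 882.18

x_D = 882.18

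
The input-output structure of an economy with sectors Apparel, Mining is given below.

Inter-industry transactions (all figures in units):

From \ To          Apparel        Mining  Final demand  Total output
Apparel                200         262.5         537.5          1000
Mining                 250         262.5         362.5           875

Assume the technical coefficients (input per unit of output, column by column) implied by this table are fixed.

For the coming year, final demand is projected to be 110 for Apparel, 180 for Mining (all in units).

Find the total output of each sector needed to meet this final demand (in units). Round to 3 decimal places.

x_A = 270.103, x_M = 353.608

Technical coefficients a_ij = z_ij / X_j:
  a_AA = 200/1000 = 0.20, a_MA = 250/1000 = 0.25
  a_AM = 262.5/875 = 0.30, a_MM = 262.5/875 = 0.30
I − A =
  [   0.80    -0.30]
  [  -0.25     0.70]
det(I−A) = (0.80)(0.70) − (-0.30)(-0.25) = 0.4850
adj(I−A) = [[0.70, 0.30], [0.25, 0.80]]
(I − A)⁻¹ = adj(I−A) / det(I−A) ≈
  [   1.4433     0.6186]
  [   0.5155     1.6495]
x = (I − A)⁻¹ d = adj(I−A)·d / det(I−A), with det(I−A) = 0.4850:
  x_A = (0.70·110 + 0.30·180) / 0.4850 = 131.00 / 0.4850 ≈ 270.103
  x_M = (0.25·110 + 0.80·180) / 0.4850 = 171.50 / 0.4850 ≈ 353.608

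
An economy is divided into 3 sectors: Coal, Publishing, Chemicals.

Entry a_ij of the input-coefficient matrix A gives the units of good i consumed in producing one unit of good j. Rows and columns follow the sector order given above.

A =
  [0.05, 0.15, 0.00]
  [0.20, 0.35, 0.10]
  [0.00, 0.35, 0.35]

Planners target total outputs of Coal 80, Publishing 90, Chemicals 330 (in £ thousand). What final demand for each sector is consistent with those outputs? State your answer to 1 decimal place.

I − A =
  [   0.95    -0.15     0.00]
  [  -0.20     0.65    -0.10]
  [   0.00    -0.35     0.65]
d = (I − A) x:
  d_1 = (+0.95)·80 + (-0.15)·90 + (+0.00)·330 = 62.5
  d_2 = (-0.20)·80 + (+0.65)·90 + (-0.10)·330 = 9.5
  d_3 = (+0.00)·80 + (-0.35)·90 + (+0.65)·330 = 183.0

d_1 = 62.5, d_2 = 9.5, d_3 = 183.0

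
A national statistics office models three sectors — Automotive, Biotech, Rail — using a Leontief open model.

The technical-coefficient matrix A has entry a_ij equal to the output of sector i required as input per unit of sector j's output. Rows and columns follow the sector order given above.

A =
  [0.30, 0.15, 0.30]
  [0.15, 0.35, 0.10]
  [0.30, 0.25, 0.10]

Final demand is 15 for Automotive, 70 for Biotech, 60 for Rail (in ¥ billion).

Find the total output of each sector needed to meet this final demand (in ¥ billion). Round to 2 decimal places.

I − A =
  [   0.70    -0.15    -0.30]
  [  -0.15     0.65    -0.10]
  [  -0.30    -0.25     0.90]
Cofactors of I−A, C_ij = (−1)^(i+j)·(minor ij) (rows/columns in the sector order above):
  C_11 = (0.65)(0.90) − (-0.10)(-0.25) = 0.5600
  C_12 = −[(-0.15)(0.90) − (-0.10)(-0.30)] = 0.1650
  C_13 = (-0.15)(-0.25) − (0.65)(-0.30) = 0.2325
  C_21 = −[(-0.15)(0.90) − (-0.30)(-0.25)] = 0.2100
  C_22 = (0.70)(0.90) − (-0.30)(-0.30) = 0.5400
  C_23 = −[(0.70)(-0.25) − (-0.15)(-0.30)] = 0.2200
  C_31 = (-0.15)(-0.10) − (-0.30)(0.65) = 0.2100
  C_32 = −[(0.70)(-0.10) − (-0.30)(-0.15)] = 0.1150
  C_33 = (0.70)(0.65) − (-0.15)(-0.15) = 0.4325
det(I−A) = Σ_j (I−A)_1j·C_1j = (0.70)(0.5600) + (-0.15)(0.1650) + (-0.30)(0.2325) = 0.2975
adj(I−A) = Cᵀ =
  [ 0.5600   0.2100   0.2100]
  [ 0.1650   0.5400   0.1150]
  [ 0.2325   0.2200   0.4325]
(I − A)⁻¹ = adj(I−A) / det(I−A) ≈
  [   1.8824     0.7059     0.7059]
  [   0.5546     1.8151     0.3866]
  [   0.7815     0.7395     1.4538]
x = (I − A)⁻¹ d = adj(I−A)·d / det(I−A), with det(I−A) = 0.2975:
  x_1 = (0.5600·15 + 0.2100·70 + 0.2100·60) / 0.2975 = 35.70 / 0.2975 = 120.00
  x_2 = (0.1650·15 + 0.5400·70 + 0.1150·60) / 0.2975 = 47.175 / 0.2975 ≈ 158.57
  x_3 = (0.2325·15 + 0.2200·70 + 0.4325·60) / 0.2975 = 44.8375 / 0.2975 ≈ 150.71

x_1 = 120.00, x_2 = 158.57, x_3 = 150.71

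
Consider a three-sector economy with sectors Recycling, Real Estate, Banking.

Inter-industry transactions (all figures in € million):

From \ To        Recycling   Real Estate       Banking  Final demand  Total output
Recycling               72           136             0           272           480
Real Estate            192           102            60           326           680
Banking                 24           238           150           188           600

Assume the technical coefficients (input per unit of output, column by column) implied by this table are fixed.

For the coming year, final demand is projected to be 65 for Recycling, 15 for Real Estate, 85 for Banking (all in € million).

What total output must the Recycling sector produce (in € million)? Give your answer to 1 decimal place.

Technical coefficients a_ij = z_ij / X_j:
  a_11 = 72/480 = 0.15, a_21 = 192/480 = 0.40, a_31 = 24/480 = 0.05
  a_12 = 136/680 = 0.20, a_22 = 102/680 = 0.15, a_32 = 238/680 = 0.35
  a_13 = 0/600 = 0.00, a_23 = 60/600 = 0.10, a_33 = 150/600 = 0.25
I − A =
  [   0.85    -0.20     0.00]
  [  -0.40     0.85    -0.10]
  [  -0.05    -0.35     0.75]
Cofactors of I−A, C_ij = (−1)^(i+j)·(minor ij) (rows/columns in the sector order above):
  C_11 = (0.85)(0.75) − (-0.10)(-0.35) = 0.6025
  C_12 = −[(-0.40)(0.75) − (-0.10)(-0.05)] = 0.3050
  C_13 = (-0.40)(-0.35) − (0.85)(-0.05) = 0.1825
  C_21 = −[(-0.20)(0.75) − (0.00)(-0.35)] = 0.1500
  C_22 = (0.85)(0.75) − (0.00)(-0.05) = 0.6375
  C_23 = −[(0.85)(-0.35) − (-0.20)(-0.05)] = 0.3075
  C_31 = (-0.20)(-0.10) − (0.00)(0.85) = 0.0200
  C_32 = −[(0.85)(-0.10) − (0.00)(-0.40)] = 0.0850
  C_33 = (0.85)(0.85) − (-0.20)(-0.40) = 0.6425
det(I−A) = Σ_j (I−A)_1j·C_1j = (0.85)(0.6025) + (-0.20)(0.3050) + (0.00)(0.1825) = 0.451125
adj(I−A) = Cᵀ =
  [ 0.6025   0.1500   0.0200]
  [ 0.3050   0.6375   0.0850]
  [ 0.1825   0.3075   0.6425]
(I − A)⁻¹ = adj(I−A) / det(I−A) ≈
  [   1.3356     0.3325     0.0443]
  [   0.6761     1.4131     0.1884]
  [   0.4045     0.6816     1.4242]
x = (I − A)⁻¹ d = adj(I−A)·d / det(I−A), with det(I−A) = 0.451125:
  x_1 = (0.6025·65 + 0.1500·15 + 0.0200·85) / 0.451125 = 43.1125 / 0.451125 ≈ 95.6
  x_2 = (0.3050·65 + 0.6375·15 + 0.0850·85) / 0.451125 = 36.6125 / 0.451125 ≈ 81.2
  x_3 = (0.1825·65 + 0.3075·15 + 0.6425·85) / 0.451125 = 71.0875 / 0.451125 ≈ 157.6

x_1 = 95.6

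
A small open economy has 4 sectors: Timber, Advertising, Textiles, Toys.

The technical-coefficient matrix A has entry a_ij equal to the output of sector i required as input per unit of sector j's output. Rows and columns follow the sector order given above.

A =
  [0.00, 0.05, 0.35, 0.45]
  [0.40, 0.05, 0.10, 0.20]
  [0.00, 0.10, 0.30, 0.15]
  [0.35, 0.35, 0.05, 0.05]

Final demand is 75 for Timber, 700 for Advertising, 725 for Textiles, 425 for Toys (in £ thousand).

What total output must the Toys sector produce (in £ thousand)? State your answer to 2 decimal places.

I − A =
  [   1.00    -0.05    -0.35    -0.45]
  [  -0.40     0.95    -0.10    -0.20]
  [   0.00    -0.10     0.70    -0.15]
  [  -0.35    -0.35    -0.05     0.95]
Compute the cofactors C_ij = (−1)^(i+j)·(3×3 minor ij) of I−A; the adjugate is their transpose:
adj(I−A) = Cᵀ =
  [ 0.559875   0.197000   0.333750   0.359375]
  [ 0.317250   0.528875   0.255750   0.302000]
  [ 0.115875   0.134375   0.597375   0.177500]
  [ 0.329250   0.274500   0.248625   0.627000]
det(I−A) = Σ_j (I−A)_1j·C_1j = (1.00)(0.559875) + (-0.05)(0.317250) + (-0.35)(0.115875) + (-0.45)(0.329250) = 0.35529375
(I − A)⁻¹ = adj(I−A) / det(I−A) ≈
  [   1.5758     0.5545     0.9394     1.0115]
  [   0.8929     1.4886     0.7198     0.8500]
  [   0.3261     0.3782     1.6814     0.4996]
  [   0.9267     0.7726     0.6998     1.7647]
x = (I − A)⁻¹ d = adj(I−A)·d / det(I−A), with det(I−A) = 0.35529375:
  x_1 = (0.559875·75 + 0.197000·700 + 0.333750·725 + 0.359375·425) / 0.35529375 = 574.59375 / 0.35529375 ≈ 1617.24
  x_2 = (0.317250·75 + 0.528875·700 + 0.255750·725 + 0.302000·425) / 0.35529375 = 707.775 / 0.35529375 ≈ 1992.08
  x_3 = (0.115875·75 + 0.134375·700 + 0.597375·725 + 0.177500·425) / 0.35529375 = 611.2875 / 0.35529375 ≈ 1720.51
  x_4 = (0.329250·75 + 0.274500·700 + 0.248625·725 + 0.627000·425) / 0.35529375 = 663.571875 / 0.35529375 ≈ 1867.67

x_4 = 1867.67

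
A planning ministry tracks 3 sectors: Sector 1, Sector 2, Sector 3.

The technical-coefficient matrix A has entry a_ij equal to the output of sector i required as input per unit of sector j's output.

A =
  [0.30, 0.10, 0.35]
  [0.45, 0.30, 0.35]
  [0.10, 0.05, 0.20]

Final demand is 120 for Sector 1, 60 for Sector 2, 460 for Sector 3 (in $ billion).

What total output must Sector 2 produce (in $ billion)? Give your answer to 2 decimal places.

I − A =
  [   0.70    -0.10    -0.35]
  [  -0.45     0.70    -0.35]
  [  -0.10    -0.05     0.80]
Cofactors of I−A, C_ij = (−1)^(i+j)·(minor ij) (rows/columns in the sector order above):
  C_11 = (0.70)(0.80) − (-0.35)(-0.05) = 0.5425
  C_12 = −[(-0.45)(0.80) − (-0.35)(-0.10)] = 0.3950
  C_13 = (-0.45)(-0.05) − (0.70)(-0.10) = 0.0925
  C_21 = −[(-0.10)(0.80) − (-0.35)(-0.05)] = 0.0975
  C_22 = (0.70)(0.80) − (-0.35)(-0.10) = 0.5250
  C_23 = −[(0.70)(-0.05) − (-0.10)(-0.10)] = 0.0450
  C_31 = (-0.10)(-0.35) − (-0.35)(0.70) = 0.2800
  C_32 = −[(0.70)(-0.35) − (-0.35)(-0.45)] = 0.4025
  C_33 = (0.70)(0.70) − (-0.10)(-0.45) = 0.4450
det(I−A) = Σ_j (I−A)_1j·C_1j = (0.70)(0.5425) + (-0.10)(0.3950) + (-0.35)(0.0925) = 0.307875
adj(I−A) = Cᵀ =
  [ 0.5425   0.0975   0.2800]
  [ 0.3950   0.5250   0.4025]
  [ 0.0925   0.0450   0.4450]
(I − A)⁻¹ = adj(I−A) / det(I−A) ≈
  [   1.7621     0.3167     0.9095]
  [   1.2830     1.7052     1.3073]
  [   0.3004     0.1462     1.4454]
x = (I − A)⁻¹ d = adj(I−A)·d / det(I−A), with det(I−A) = 0.307875:
  x_1 = (0.5425·120 + 0.0975·60 + 0.2800·460) / 0.307875 = 199.75 / 0.307875 ≈ 648.80
  x_2 = (0.3950·120 + 0.5250·60 + 0.4025·460) / 0.307875 = 264.05 / 0.307875 ≈ 857.65
  x_3 = (0.0925·120 + 0.0450·60 + 0.4450·460) / 0.307875 = 218.50 / 0.307875 ≈ 709.70

x_2 = 857.65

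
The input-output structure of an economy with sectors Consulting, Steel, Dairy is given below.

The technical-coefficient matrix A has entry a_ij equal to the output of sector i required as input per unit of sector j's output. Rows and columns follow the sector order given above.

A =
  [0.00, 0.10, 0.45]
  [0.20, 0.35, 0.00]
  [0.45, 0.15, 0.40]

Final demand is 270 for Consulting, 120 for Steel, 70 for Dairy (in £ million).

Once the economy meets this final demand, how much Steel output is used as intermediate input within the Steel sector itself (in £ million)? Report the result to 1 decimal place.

I − A =
  [   1.00    -0.10    -0.45]
  [  -0.20     0.65     0.00]
  [  -0.45    -0.15     0.60]
Cofactors of I−A, C_ij = (−1)^(i+j)·(minor ij) (rows/columns in the sector order above):
  C_11 = (0.65)(0.60) − (0.00)(-0.15) = 0.3900
  C_12 = −[(-0.20)(0.60) − (0.00)(-0.45)] = 0.1200
  C_13 = (-0.20)(-0.15) − (0.65)(-0.45) = 0.3225
  C_21 = −[(-0.10)(0.60) − (-0.45)(-0.15)] = 0.1275
  C_22 = (1.00)(0.60) − (-0.45)(-0.45) = 0.3975
  C_23 = −[(1.00)(-0.15) − (-0.10)(-0.45)] = 0.1950
  C_31 = (-0.10)(0.00) − (-0.45)(0.65) = 0.2925
  C_32 = −[(1.00)(0.00) − (-0.45)(-0.20)] = 0.0900
  C_33 = (1.00)(0.65) − (-0.10)(-0.20) = 0.6300
det(I−A) = Σ_j (I−A)_1j·C_1j = (1.00)(0.3900) + (-0.10)(0.1200) + (-0.45)(0.3225) = 0.232875
adj(I−A) = Cᵀ =
  [ 0.3900   0.1275   0.2925]
  [ 0.1200   0.3975   0.0900]
  [ 0.3225   0.1950   0.6300]
(I − A)⁻¹ = adj(I−A) / det(I−A) ≈
  [   1.6747     0.5475     1.2560]
  [   0.5153     1.7069     0.3865]
  [   1.3849     0.8374     2.7053]
First solve x = (I − A)⁻¹ d = adj(I−A)·d / det(I−A); in particular x_S = (0.1200·270 + 0.3975·120 + 0.0900·70) / 0.232875 = 86.40 / 0.232875 ≈ 371.014.
Intermediate flow from S to S: z_SS = a_SS · x_S = 0.35 × 86.40 / 0.232875 = 30.24 / 0.232875 ≈ 129.9.

z_SS = 129.9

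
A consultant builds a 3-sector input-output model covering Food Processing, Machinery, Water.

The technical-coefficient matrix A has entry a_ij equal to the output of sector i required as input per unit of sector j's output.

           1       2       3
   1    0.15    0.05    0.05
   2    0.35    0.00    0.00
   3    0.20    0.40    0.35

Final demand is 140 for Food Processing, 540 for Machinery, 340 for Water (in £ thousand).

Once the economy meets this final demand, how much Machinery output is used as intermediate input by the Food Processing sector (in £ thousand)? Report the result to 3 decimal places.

z_21 = 91.052

I − A =
  [   0.85    -0.05    -0.05]
  [  -0.35     1.00     0.00]
  [  -0.20    -0.40     0.65]
Cofactors of I−A, C_ij = (−1)^(i+j)·(minor ij) (rows/columns in the sector order above):
  C_11 = (1.00)(0.65) − (0.00)(-0.40) = 0.6500
  C_12 = −[(-0.35)(0.65) − (0.00)(-0.20)] = 0.2275
  C_13 = (-0.35)(-0.40) − (1.00)(-0.20) = 0.3400
  C_21 = −[(-0.05)(0.65) − (-0.05)(-0.40)] = 0.0525
  C_22 = (0.85)(0.65) − (-0.05)(-0.20) = 0.5425
  C_23 = −[(0.85)(-0.40) − (-0.05)(-0.20)] = 0.3500
  C_31 = (-0.05)(0.00) − (-0.05)(1.00) = 0.0500
  C_32 = −[(0.85)(0.00) − (-0.05)(-0.35)] = 0.0175
  C_33 = (0.85)(1.00) − (-0.05)(-0.35) = 0.8325
det(I−A) = Σ_j (I−A)_1j·C_1j = (0.85)(0.6500) + (-0.05)(0.2275) + (-0.05)(0.3400) = 0.524125
adj(I−A) = Cᵀ =
  [ 0.6500   0.0525   0.0500]
  [ 0.2275   0.5425   0.0175]
  [ 0.3400   0.3500   0.8325]
(I − A)⁻¹ = adj(I−A) / det(I−A) ≈
  [   1.2402     0.1002     0.0954]
  [   0.4341     1.0351     0.0334]
  [   0.6487     0.6678     1.5884]
First solve x = (I − A)⁻¹ d = adj(I−A)·d / det(I−A); in particular x_1 = (0.6500·140 + 0.0525·540 + 0.0500·340) / 0.524125 = 136.35 / 0.524125 ≈ 260.14787.
Intermediate flow from 2 to 1: z_21 = a_21 · x_1 = 0.35 × 136.35 / 0.524125 = 47.7225 / 0.524125 ≈ 91.052.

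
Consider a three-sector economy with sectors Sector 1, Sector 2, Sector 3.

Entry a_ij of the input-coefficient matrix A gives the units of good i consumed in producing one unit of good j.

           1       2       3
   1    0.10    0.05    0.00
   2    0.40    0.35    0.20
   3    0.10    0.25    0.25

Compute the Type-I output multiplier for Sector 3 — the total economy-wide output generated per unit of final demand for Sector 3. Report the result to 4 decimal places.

I − A =
  [   0.90    -0.05     0.00]
  [  -0.40     0.65    -0.20]
  [  -0.10    -0.25     0.75]
Cofactors of I−A, C_ij = (−1)^(i+j)·(minor ij) (rows/columns in the sector order above):
  C_11 = (0.65)(0.75) − (-0.20)(-0.25) = 0.4375
  C_12 = −[(-0.40)(0.75) − (-0.20)(-0.10)] = 0.3200
  C_13 = (-0.40)(-0.25) − (0.65)(-0.10) = 0.1650
  C_21 = −[(-0.05)(0.75) − (0.00)(-0.25)] = 0.0375
  C_22 = (0.90)(0.75) − (0.00)(-0.10) = 0.6750
  C_23 = −[(0.90)(-0.25) − (-0.05)(-0.10)] = 0.2300
  C_31 = (-0.05)(-0.20) − (0.00)(0.65) = 0.0100
  C_32 = −[(0.90)(-0.20) − (0.00)(-0.40)] = 0.1800
  C_33 = (0.90)(0.65) − (-0.05)(-0.40) = 0.5650
det(I−A) = Σ_j (I−A)_1j·C_1j = (0.90)(0.4375) + (-0.05)(0.3200) + (0.00)(0.1650) = 0.37775
adj(I−A) = Cᵀ =
  [ 0.4375   0.0375   0.0100]
  [ 0.3200   0.6750   0.1800]
  [ 0.1650   0.2300   0.5650]
(I − A)⁻¹ = adj(I−A) / det(I−A) ≈
  [   1.15817     0.09927     0.02647]
  [   0.84712     1.78690     0.47651]
  [   0.43680     0.60887     1.49570]
The output multiplier for sector j is the column-j sum of the Leontief inverse (I − A)⁻¹ = adj(I−A) / det(I−A).
Column 3 of adj(I−A): (0.0100, 0.1800, 0.5650); det(I−A) = 0.37775.
m_3 = (0.0100 + 0.1800 + 0.5650) / 0.37775 = 0.755 / 0.37775 ≈ 1.9987.

m_3 = 1.9987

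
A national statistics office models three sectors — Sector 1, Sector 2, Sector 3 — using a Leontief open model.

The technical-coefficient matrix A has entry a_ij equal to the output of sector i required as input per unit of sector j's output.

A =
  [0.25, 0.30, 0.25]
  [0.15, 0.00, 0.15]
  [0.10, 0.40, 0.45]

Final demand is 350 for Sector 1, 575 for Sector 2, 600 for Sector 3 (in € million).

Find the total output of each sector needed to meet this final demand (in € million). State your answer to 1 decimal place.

I − A =
  [   0.75    -0.30    -0.25]
  [  -0.15     1.00    -0.15]
  [  -0.10    -0.40     0.55]
Cofactors of I−A, C_ij = (−1)^(i+j)·(minor ij) (rows/columns in the sector order above):
  C_11 = (1.00)(0.55) − (-0.15)(-0.40) = 0.4900
  C_12 = −[(-0.15)(0.55) − (-0.15)(-0.10)] = 0.0975
  C_13 = (-0.15)(-0.40) − (1.00)(-0.10) = 0.1600
  C_21 = −[(-0.30)(0.55) − (-0.25)(-0.40)] = 0.2650
  C_22 = (0.75)(0.55) − (-0.25)(-0.10) = 0.3875
  C_23 = −[(0.75)(-0.40) − (-0.30)(-0.10)] = 0.3300
  C_31 = (-0.30)(-0.15) − (-0.25)(1.00) = 0.2950
  C_32 = −[(0.75)(-0.15) − (-0.25)(-0.15)] = 0.1500
  C_33 = (0.75)(1.00) − (-0.30)(-0.15) = 0.7050
det(I−A) = Σ_j (I−A)_1j·C_1j = (0.75)(0.4900) + (-0.30)(0.0975) + (-0.25)(0.1600) = 0.29825
adj(I−A) = Cᵀ =
  [ 0.4900   0.2650   0.2950]
  [ 0.0975   0.3875   0.1500]
  [ 0.1600   0.3300   0.7050]
(I − A)⁻¹ = adj(I−A) / det(I−A) ≈
  [   1.6429     0.8885     0.9891]
  [   0.3269     1.2992     0.5029]
  [   0.5365     1.1065     2.3638]
x = (I − A)⁻¹ d = adj(I−A)·d / det(I−A), with det(I−A) = 0.29825:
  x_1 = (0.4900·350 + 0.2650·575 + 0.2950·600) / 0.29825 = 500.875 / 0.29825 ≈ 1679.4
  x_2 = (0.0975·350 + 0.3875·575 + 0.1500·600) / 0.29825 = 346.9375 / 0.29825 ≈ 1163.2
  x_3 = (0.1600·350 + 0.3300·575 + 0.7050·600) / 0.29825 = 668.75 / 0.29825 ≈ 2242.2

x_1 = 1679.4, x_2 = 1163.2, x_3 = 2242.2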